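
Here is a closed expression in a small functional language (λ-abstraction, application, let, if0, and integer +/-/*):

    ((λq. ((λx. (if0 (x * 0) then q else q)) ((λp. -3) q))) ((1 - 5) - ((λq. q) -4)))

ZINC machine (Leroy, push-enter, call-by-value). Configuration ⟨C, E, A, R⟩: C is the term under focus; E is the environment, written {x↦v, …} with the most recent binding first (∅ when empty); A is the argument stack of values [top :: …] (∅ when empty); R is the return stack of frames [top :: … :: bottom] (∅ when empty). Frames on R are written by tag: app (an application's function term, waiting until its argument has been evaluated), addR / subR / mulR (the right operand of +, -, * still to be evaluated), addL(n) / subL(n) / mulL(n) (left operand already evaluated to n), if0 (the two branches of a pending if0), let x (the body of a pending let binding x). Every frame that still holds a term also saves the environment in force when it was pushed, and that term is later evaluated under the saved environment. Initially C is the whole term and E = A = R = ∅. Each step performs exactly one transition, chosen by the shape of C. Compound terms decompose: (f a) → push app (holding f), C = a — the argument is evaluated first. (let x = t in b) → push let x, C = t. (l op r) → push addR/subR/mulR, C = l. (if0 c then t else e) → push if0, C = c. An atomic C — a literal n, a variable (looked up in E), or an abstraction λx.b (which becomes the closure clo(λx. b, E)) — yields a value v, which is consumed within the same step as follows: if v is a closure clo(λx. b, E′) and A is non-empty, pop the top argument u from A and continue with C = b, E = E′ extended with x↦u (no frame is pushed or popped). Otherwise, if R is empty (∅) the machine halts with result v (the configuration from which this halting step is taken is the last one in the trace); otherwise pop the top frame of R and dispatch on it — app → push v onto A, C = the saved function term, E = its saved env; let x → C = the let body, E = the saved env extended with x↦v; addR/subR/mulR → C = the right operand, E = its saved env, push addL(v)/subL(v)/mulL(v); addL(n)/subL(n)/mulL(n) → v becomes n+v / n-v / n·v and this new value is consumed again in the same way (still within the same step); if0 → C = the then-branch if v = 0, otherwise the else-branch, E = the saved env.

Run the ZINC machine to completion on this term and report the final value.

Answer: 0

Execution trace:
t=0: [C=((λq. ((λx. (if0 (x * 0) then q else q)) ((λp. -3) q))) ((1 - 5) - ((λq. q) -4))) | E=∅ | A=∅ | R=∅]
t=1: [C=((1 - 5) - ((λq. q) -4)) | E=∅ | A=∅ | R=[app]]
t=2: [C=(1 - 5) | E=∅ | A=∅ | R=[subR :: app]]
t=3: [C=1 | E=∅ | A=∅ | R=[subR :: subR :: app]]
t=4: [C=5 | E=∅ | A=∅ | R=[subL(1) :: subR :: app]]
t=5: [C=((λq. q) -4) | E=∅ | A=∅ | R=[subL(-4) :: app]]
t=6: [C=-4 | E=∅ | A=∅ | R=[app :: subL(-4) :: app]]
t=7: [C=(λq. q) | E=∅ | A=[-4] | R=[subL(-4) :: app]]
t=8: [C=q | E={q↦-4} | A=∅ | R=[subL(-4) :: app]]
t=9: [C=(λq. ((λx. (if0 (x * 0) then q else q)) ((λp. -3) q))) | E=∅ | A=[0] | R=∅]
t=10: [C=((λx. (if0 (x * 0) then q else q)) ((λp. -3) q)) | E={q↦0} | A=∅ | R=∅]
t=11: [C=((λp. -3) q) | E={q↦0} | A=∅ | R=[app]]
t=12: [C=q | E={q↦0} | A=∅ | R=[app :: app]]
t=13: [C=(λp. -3) | E={q↦0} | A=[0] | R=[app]]
t=14: [C=-3 | E={p↦0, q↦0} | A=∅ | R=[app]]
t=15: [C=(λx. (if0 (x * 0) then q else q)) | E={q↦0} | A=[-3] | R=∅]
t=16: [C=(if0 (x * 0) then q else q) | E={x↦-3, q↦0} | A=∅ | R=∅]
t=17: [C=(x * 0) | E={x↦-3, q↦0} | A=∅ | R=[if0]]
t=18: [C=x | E={x↦-3, q↦0} | A=∅ | R=[mulR :: if0]]
t=19: [C=0 | E={x↦-3, q↦0} | A=∅ | R=[mulL(-3) :: if0]]
t=20: [C=q | E={x↦-3, q↦0} | A=∅ | R=∅]
→ final value 0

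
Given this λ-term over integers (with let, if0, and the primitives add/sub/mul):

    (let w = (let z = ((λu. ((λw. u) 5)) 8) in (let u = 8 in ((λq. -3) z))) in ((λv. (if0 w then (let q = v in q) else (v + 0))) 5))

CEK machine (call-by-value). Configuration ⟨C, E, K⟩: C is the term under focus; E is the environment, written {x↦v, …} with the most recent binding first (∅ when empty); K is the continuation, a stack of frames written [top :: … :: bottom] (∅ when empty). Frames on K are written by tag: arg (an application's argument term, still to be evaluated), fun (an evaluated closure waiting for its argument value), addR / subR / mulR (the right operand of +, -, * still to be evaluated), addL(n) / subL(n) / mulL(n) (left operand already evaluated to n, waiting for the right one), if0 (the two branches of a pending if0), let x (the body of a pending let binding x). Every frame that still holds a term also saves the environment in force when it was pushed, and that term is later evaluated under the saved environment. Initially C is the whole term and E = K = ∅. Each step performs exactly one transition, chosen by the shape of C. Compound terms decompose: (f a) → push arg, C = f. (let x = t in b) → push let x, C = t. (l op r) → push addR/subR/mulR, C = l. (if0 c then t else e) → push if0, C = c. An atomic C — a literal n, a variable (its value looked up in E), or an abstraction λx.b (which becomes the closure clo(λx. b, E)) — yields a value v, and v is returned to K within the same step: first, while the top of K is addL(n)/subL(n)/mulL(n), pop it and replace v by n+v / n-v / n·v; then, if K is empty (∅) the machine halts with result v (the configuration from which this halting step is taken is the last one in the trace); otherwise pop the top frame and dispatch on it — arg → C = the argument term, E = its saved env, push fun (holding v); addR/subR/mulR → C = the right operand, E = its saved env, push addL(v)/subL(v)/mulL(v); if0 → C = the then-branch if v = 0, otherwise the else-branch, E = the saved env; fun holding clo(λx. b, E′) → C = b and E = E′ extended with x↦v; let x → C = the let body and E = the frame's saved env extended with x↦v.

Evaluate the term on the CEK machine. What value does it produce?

Answer: 5

Execution trace:
[0] [C=(let w = (let z = ((λu. ((λw. u) 5)) 8) in (let u = 8 in ((λq. -3) z))) in ((λv. (if0 w then (let q = v in q) else (v + 0))) 5)) | E=∅ | K=∅]
[1] [C=(let z = ((λu. ((λw. u) 5)) 8) in (let u = 8 in ((λq. -3) z))) | E=∅ | K=[let w]]
[2] [C=((λu. ((λw. u) 5)) 8) | E=∅ | K=[let z :: let w]]
[3] [C=(λu. ((λw. u) 5)) | E=∅ | K=[arg :: let z :: let w]]
[4] [C=8 | E=∅ | K=[fun :: let z :: let w]]
[5] [C=((λw. u) 5) | E={u↦8} | K=[let z :: let w]]
[6] [C=(λw. u) | E={u↦8} | K=[arg :: let z :: let w]]
[7] [C=5 | E={u↦8} | K=[fun :: let z :: let w]]
[8] [C=u | E={w↦5, u↦8} | K=[let z :: let w]]
[9] [C=(let u = 8 in ((λq. -3) z)) | E={z↦8} | K=[let w]]
[10] [C=8 | E={z↦8} | K=[let u :: let w]]
[11] [C=((λq. -3) z) | E={u↦8, z↦8} | K=[let w]]
[12] [C=(λq. -3) | E={u↦8, z↦8} | K=[arg :: let w]]
[13] [C=z | E={u↦8, z↦8} | K=[fun :: let w]]
[14] [C=-3 | E={q↦8, u↦8, z↦8} | K=[let w]]
[15] [C=((λv. (if0 w then (let q = v in q) else (v + 0))) 5) | E={w↦-3} | K=∅]
[16] [C=(λv. (if0 w then (let q = v in q) else (v + 0))) | E={w↦-3} | K=[arg]]
[17] [C=5 | E={w↦-3} | K=[fun]]
[18] [C=(if0 w then (let q = v in q) else (v + 0)) | E={v↦5, w↦-3} | K=∅]
[19] [C=w | E={v↦5, w↦-3} | K=[if0]]
[20] [C=(v + 0) | E={v↦5, w↦-3} | K=∅]
[21] [C=v | E={v↦5, w↦-3} | K=[addR]]
[22] [C=0 | E={v↦5, w↦-3} | K=[addL(5)]]
→ final value 5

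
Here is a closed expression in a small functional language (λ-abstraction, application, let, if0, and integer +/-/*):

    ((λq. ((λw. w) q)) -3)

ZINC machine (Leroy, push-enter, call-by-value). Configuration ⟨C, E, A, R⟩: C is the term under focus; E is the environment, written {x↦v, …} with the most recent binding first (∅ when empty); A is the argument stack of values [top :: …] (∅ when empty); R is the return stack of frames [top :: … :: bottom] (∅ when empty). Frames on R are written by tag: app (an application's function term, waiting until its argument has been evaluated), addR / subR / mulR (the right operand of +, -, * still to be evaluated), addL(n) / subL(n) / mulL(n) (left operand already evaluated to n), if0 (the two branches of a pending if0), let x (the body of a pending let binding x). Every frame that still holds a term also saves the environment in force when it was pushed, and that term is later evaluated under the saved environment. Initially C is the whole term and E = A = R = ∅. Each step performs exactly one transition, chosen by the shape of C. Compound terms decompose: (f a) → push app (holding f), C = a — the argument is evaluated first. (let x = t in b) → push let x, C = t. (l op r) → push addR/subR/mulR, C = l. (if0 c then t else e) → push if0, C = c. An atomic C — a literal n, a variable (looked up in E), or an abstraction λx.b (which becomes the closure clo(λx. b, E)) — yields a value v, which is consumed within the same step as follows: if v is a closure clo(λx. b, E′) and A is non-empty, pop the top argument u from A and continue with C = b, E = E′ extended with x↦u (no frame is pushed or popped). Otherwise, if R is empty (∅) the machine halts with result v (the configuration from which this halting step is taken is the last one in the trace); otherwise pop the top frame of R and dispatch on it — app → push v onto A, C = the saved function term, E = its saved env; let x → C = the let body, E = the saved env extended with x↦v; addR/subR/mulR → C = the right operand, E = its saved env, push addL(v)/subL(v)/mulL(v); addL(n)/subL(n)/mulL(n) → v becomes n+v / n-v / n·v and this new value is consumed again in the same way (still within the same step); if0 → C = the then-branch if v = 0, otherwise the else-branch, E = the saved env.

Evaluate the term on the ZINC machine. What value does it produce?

step 0: [C=((λq. ((λw. w) q)) -3) | E=∅ | A=∅ | R=∅]
step 1: [C=-3 | E=∅ | A=∅ | R=[app]]
step 2: [C=(λq. ((λw. w) q)) | E=∅ | A=[-3] | R=∅]
step 3: [C=((λw. w) q) | E={q↦-3} | A=∅ | R=∅]
step 4: [C=q | E={q↦-3} | A=∅ | R=[app]]
step 5: [C=(λw. w) | E={q↦-3} | A=[-3] | R=∅]
step 6: [C=w | E={w↦-3, q↦-3} | A=∅ | R=∅]
→ final value -3

Answer: -3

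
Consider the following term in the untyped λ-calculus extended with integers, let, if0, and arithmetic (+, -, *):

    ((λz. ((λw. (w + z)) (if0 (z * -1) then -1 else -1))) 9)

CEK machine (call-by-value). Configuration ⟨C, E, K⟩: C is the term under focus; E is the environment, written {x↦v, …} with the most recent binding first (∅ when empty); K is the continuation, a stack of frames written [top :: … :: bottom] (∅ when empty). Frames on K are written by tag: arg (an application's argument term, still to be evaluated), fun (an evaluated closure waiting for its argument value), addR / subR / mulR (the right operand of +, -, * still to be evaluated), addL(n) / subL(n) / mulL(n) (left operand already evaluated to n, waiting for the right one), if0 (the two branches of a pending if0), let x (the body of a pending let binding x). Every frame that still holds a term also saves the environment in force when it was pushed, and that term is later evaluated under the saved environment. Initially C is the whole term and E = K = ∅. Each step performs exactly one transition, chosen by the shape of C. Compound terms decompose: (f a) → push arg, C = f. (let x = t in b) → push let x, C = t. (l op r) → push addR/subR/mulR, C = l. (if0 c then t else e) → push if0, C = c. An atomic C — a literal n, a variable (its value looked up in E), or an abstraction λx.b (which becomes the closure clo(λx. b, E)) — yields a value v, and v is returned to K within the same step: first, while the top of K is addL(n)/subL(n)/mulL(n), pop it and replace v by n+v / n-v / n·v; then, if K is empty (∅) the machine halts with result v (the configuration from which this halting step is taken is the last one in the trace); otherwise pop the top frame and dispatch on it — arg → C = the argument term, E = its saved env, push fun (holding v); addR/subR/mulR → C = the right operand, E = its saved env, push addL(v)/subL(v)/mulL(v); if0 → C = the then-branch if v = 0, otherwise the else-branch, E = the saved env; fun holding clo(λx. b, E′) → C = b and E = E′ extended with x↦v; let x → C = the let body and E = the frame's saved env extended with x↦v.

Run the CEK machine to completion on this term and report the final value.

step 0: [C=((λz. ((λw. (w + z)) (if0 (z * -1) then -1 else -1))) 9) | E=∅ | K=∅]
step 1: [C=(λz. ((λw. (w + z)) (if0 (z * -1) then -1 else -1))) | E=∅ | K=[arg]]
step 2: [C=9 | E=∅ | K=[fun]]
step 3: [C=((λw. (w + z)) (if0 (z * -1) then -1 else -1)) | E={z↦9} | K=∅]
step 4: [C=(λw. (w + z)) | E={z↦9} | K=[arg]]
step 5: [C=(if0 (z * -1) then -1 else -1) | E={z↦9} | K=[fun]]
step 6: [C=(z * -1) | E={z↦9} | K=[if0 :: fun]]
step 7: [C=z | E={z↦9} | K=[mulR :: if0 :: fun]]
step 8: [C=-1 | E={z↦9} | K=[mulL(9) :: if0 :: fun]]
step 9: [C=-1 | E={z↦9} | K=[fun]]
step 10: [C=(w + z) | E={w↦-1, z↦9} | K=∅]
step 11: [C=w | E={w↦-1, z↦9} | K=[addR]]
step 12: [C=z | E={w↦-1, z↦9} | K=[addL(-1)]]
→ final value 8

Answer: 8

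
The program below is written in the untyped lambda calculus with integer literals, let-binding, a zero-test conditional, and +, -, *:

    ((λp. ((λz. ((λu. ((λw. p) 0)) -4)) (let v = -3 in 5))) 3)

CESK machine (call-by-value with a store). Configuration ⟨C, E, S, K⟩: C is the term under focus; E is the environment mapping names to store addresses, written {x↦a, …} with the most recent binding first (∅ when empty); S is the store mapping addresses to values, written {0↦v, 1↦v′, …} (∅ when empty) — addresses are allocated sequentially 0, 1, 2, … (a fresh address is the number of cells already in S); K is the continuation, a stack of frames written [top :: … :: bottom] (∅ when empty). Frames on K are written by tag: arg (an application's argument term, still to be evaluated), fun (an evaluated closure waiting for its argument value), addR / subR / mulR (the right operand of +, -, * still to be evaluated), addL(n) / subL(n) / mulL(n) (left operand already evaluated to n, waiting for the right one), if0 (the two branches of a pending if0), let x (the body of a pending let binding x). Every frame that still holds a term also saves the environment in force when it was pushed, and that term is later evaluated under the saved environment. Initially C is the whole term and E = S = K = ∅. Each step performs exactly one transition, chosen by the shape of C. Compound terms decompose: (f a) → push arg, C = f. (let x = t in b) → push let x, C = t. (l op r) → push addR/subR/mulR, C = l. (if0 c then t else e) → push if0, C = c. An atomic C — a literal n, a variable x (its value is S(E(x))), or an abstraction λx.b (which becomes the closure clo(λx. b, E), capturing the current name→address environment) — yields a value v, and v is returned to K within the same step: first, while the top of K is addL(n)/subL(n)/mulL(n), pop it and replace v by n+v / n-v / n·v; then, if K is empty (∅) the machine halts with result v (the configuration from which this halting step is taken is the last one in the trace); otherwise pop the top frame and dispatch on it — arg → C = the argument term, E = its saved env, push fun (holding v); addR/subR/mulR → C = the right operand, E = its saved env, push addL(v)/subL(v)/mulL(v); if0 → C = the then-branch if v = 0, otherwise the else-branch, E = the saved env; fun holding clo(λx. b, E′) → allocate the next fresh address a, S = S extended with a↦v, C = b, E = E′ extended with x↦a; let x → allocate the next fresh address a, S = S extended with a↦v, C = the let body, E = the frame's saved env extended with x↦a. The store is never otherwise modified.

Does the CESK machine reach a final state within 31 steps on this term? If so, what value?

Answer: 3

Machine steps:
step 0: [C=((λp. ((λz. ((λu. ((λw. p) 0)) -4)) (let v = -3 in 5))) 3) | E=∅ | S=∅ | K=∅]
step 1: [C=(λp. ((λz. ((λu. ((λw. p) 0)) -4)) (let v = -3 in 5))) | E=∅ | S=∅ | K=[arg]]
step 2: [C=3 | E=∅ | S=∅ | K=[fun]]
step 3: [C=((λz. ((λu. ((λw. p) 0)) -4)) (let v = -3 in 5)) | E={p↦0} | S={0↦3} | K=∅]
step 4: [C=(λz. ((λu. ((λw. p) 0)) -4)) | E={p↦0} | S={0↦3} | K=[arg]]
step 5: [C=(let v = -3 in 5) | E={p↦0} | S={0↦3} | K=[fun]]
step 6: [C=-3 | E={p↦0} | S={0↦3} | K=[let v :: fun]]
step 7: [C=5 | E={v↦1, p↦0} | S={0↦3, 1↦-3} | K=[fun]]
step 8: [C=((λu. ((λw. p) 0)) -4) | E={z↦2, p↦0} | S={0↦3, 1↦-3, 2↦5} | K=∅]
step 9: [C=(λu. ((λw. p) 0)) | E={z↦2, p↦0} | S={0↦3, 1↦-3, 2↦5} | K=[arg]]
step 10: [C=-4 | E={z↦2, p↦0} | S={0↦3, 1↦-3, 2↦5} | K=[fun]]
step 11: [C=((λw. p) 0) | E={u↦3, z↦2, p↦0} | S={0↦3, 1↦-3, 2↦5, 3↦-4} | K=∅]
step 12: [C=(λw. p) | E={u↦3, z↦2, p↦0} | S={0↦3, 1↦-3, 2↦5, 3↦-4} | K=[arg]]
step 13: [C=0 | E={u↦3, z↦2, p↦0} | S={0↦3, 1↦-3, 2↦5, 3↦-4} | K=[fun]]
step 14: [C=p | E={w↦4, u↦3, z↦2, p↦0} | S={0↦3, 1↦-3, 2↦5, 3↦-4, 4↦0} | K=∅]
→ final value 3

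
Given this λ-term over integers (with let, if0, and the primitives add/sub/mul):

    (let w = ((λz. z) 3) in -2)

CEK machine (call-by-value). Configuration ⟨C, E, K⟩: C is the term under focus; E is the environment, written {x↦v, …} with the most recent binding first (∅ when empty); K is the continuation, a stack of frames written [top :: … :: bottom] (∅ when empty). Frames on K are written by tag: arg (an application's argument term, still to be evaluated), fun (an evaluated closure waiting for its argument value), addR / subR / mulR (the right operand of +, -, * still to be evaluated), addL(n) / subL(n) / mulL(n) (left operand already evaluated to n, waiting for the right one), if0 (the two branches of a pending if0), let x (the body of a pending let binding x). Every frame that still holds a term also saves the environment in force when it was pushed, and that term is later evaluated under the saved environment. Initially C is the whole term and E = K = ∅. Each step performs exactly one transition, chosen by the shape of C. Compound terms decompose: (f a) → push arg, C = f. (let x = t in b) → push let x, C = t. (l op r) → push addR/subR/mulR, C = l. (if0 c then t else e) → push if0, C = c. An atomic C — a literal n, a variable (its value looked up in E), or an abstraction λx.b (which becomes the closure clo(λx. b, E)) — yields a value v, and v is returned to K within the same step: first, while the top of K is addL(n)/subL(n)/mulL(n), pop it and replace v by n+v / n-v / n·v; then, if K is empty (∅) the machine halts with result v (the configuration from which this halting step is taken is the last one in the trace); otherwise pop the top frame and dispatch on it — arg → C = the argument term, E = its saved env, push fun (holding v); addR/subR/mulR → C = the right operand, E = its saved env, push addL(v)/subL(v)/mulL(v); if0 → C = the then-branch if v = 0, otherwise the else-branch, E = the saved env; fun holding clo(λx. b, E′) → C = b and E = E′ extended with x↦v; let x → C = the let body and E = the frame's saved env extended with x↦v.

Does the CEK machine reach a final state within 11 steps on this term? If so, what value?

step 0: [C=(let w = ((λz. z) 3) in -2) | E=∅ | K=∅]
step 1: [C=((λz. z) 3) | E=∅ | K=[let w]]
step 2: [C=(λz. z) | E=∅ | K=[arg :: let w]]
step 3: [C=3 | E=∅ | K=[fun :: let w]]
step 4: [C=z | E={z↦3} | K=[let w]]
step 5: [C=-2 | E={w↦3} | K=∅]
→ final value -2

Answer: -2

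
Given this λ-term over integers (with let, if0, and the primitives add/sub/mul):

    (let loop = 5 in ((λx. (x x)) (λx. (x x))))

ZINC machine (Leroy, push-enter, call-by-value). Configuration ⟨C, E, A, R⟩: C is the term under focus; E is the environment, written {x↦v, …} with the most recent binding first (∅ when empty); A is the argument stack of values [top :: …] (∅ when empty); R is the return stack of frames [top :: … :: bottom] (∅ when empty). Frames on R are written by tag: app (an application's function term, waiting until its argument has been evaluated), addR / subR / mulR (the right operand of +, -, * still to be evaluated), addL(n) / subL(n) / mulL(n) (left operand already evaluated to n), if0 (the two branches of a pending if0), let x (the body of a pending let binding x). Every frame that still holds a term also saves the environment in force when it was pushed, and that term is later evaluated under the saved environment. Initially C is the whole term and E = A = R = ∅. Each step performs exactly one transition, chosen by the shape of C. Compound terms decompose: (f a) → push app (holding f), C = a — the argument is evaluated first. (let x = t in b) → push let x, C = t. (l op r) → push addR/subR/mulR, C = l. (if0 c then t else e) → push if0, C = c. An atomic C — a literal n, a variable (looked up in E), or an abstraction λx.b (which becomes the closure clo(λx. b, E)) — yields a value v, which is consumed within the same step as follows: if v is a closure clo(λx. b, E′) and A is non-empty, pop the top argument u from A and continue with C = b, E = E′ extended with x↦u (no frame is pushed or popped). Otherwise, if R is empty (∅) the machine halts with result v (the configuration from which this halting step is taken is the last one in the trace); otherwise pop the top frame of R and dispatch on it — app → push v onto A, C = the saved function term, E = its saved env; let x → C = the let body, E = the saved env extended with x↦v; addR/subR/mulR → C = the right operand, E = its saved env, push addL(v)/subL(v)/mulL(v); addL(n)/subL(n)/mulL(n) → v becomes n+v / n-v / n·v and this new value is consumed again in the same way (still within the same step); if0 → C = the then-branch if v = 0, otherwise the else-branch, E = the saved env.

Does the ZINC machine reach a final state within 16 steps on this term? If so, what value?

Answer: DIVERGES (no final state within 16 steps)

Derivation:
[0] ⟨C=(let loop = 5 in ((λx. (x x)) (λx. (x x)))); E=∅; A=∅; R=∅⟩
[1] ⟨C=5; E=∅; A=∅; R=[let loop]⟩
[2] ⟨C=((λx. (x x)) (λx. (x x))); E={loop↦5}; A=∅; R=∅⟩
[3] ⟨C=(λx. (x x)); E={loop↦5}; A=∅; R=[app]⟩
[4] ⟨C=(λx. (x x)); E={loop↦5}; A=[clo(λx. (x x), {loop↦5})]; R=∅⟩
[5] ⟨C=(x x); E={x↦clo(λx. (x x), {loop↦5}), loop↦5}; A=∅; R=∅⟩
[6] ⟨C=x; E={x↦clo(λx. (x x), {loop↦5}), loop↦5}; A=∅; R=[app]⟩
[7] ⟨C=x; E={x↦clo(λx. (x x), {loop↦5}), loop↦5}; A=[clo(λx. (x x), {loop↦5})]; R=∅⟩
… configuration repeats with period 3 (steps 5–7 recur indefinitely) …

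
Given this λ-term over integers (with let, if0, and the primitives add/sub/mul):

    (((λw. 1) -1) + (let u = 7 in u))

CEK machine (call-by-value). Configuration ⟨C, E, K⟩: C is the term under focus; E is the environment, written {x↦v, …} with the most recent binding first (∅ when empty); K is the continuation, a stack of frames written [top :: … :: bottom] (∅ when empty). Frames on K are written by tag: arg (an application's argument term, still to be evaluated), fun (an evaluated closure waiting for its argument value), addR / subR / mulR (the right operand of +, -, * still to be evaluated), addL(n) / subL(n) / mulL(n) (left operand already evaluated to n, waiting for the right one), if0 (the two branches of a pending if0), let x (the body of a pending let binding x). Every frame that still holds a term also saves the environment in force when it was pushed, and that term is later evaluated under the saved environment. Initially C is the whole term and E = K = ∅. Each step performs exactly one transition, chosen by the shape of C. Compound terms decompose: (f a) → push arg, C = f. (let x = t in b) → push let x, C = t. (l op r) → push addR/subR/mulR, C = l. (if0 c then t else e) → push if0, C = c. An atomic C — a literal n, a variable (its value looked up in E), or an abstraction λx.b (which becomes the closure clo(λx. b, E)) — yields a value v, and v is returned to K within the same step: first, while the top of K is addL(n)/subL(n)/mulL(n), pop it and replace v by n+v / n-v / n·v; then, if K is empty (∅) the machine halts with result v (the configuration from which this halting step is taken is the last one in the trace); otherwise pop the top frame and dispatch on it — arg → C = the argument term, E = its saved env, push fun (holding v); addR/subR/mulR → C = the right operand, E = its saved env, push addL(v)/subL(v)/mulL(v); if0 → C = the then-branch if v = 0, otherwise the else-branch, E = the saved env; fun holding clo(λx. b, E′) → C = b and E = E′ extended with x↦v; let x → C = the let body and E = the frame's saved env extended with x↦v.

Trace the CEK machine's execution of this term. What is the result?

Answer: 8

Machine steps:
step 0: <C=(((λw. 1) -1) + (let u = 7 in u)), E=∅, K=∅>
step 1: <C=((λw. 1) -1), E=∅, K=[addR]>
step 2: <C=(λw. 1), E=∅, K=[arg :: addR]>
step 3: <C=-1, E=∅, K=[fun :: addR]>
step 4: <C=1, E={w↦-1}, K=[addR]>
step 5: <C=(let u = 7 in u), E=∅, K=[addL(1)]>
step 6: <C=7, E=∅, K=[let u :: addL(1)]>
step 7: <C=u, E={u↦7}, K=[addL(1)]>
→ final value 8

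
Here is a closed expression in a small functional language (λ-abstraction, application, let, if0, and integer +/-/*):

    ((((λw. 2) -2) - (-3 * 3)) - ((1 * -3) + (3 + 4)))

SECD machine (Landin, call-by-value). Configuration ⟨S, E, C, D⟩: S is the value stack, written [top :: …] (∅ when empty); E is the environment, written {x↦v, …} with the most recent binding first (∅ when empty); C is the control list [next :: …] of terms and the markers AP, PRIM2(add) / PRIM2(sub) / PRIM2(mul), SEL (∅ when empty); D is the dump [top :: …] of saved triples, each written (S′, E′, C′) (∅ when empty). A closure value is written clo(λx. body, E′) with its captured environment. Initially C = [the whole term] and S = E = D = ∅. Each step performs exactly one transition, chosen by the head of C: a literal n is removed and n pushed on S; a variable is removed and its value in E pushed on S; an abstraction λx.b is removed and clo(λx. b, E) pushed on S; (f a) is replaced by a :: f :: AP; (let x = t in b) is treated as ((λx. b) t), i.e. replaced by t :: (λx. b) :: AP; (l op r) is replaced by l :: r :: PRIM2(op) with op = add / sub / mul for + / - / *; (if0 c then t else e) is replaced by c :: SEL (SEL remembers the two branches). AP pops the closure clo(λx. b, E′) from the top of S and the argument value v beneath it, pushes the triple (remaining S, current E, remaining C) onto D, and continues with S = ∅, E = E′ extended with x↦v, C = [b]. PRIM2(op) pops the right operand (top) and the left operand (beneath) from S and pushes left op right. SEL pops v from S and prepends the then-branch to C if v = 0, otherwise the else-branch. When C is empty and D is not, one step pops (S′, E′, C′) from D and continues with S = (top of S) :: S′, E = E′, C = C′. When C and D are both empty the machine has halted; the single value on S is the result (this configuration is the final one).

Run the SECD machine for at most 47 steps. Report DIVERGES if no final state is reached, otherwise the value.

Answer: 7

Derivation:
t=0: [S=∅ | E=∅ | C=[((((λw. 2) -2) - (-3 * 3)) - ((1 * -3) + (3 + 4)))] | D=∅]
t=1: [S=∅ | E=∅ | C=[(((λw. 2) -2) - (-3 * 3)) :: ((1 * -3) + (3 + 4)) :: PRIM2(sub)] | D=∅]
t=2: [S=∅ | E=∅ | C=[((λw. 2) -2) :: (-3 * 3) :: PRIM2(sub) :: ((1 * -3) + (3 + 4)) :: PRIM2(sub)] | D=∅]
t=3: [S=∅ | E=∅ | C=[-2 :: (λw. 2) :: AP :: (-3 * 3) :: PRIM2(sub) :: ((1 * -3) + (3 + 4)) :: PRIM2(sub)] | D=∅]
t=4: [S=[-2] | E=∅ | C=[(λw. 2) :: AP :: (-3 * 3) :: PRIM2(sub) :: ((1 * -3) + (3 + 4)) :: PRIM2(sub)] | D=∅]
t=5: [S=[clo(λw. 2, ∅) :: -2] | E=∅ | C=[AP :: (-3 * 3) :: PRIM2(sub) :: ((1 * -3) + (3 + 4)) :: PRIM2(sub)] | D=∅]
t=6: [S=∅ | E={w↦-2} | C=[2] | D=[(∅, ∅, [(-3 * 3) :: PRIM2(sub) :: ((1 * -3) + (3 + 4)) :: PRIM2(sub)])]]
t=7: [S=[2] | E={w↦-2} | C=∅ | D=[(∅, ∅, [(-3 * 3) :: PRIM2(sub) :: ((1 * -3) + (3 + 4)) :: PRIM2(sub)])]]
t=8: [S=[2] | E=∅ | C=[(-3 * 3) :: PRIM2(sub) :: ((1 * -3) + (3 + 4)) :: PRIM2(sub)] | D=∅]
t=9: [S=[2] | E=∅ | C=[-3 :: 3 :: PRIM2(mul) :: PRIM2(sub) :: ((1 * -3) + (3 + 4)) :: PRIM2(sub)] | D=∅]
t=10: [S=[-3 :: 2] | E=∅ | C=[3 :: PRIM2(mul) :: PRIM2(sub) :: ((1 * -3) + (3 + 4)) :: PRIM2(sub)] | D=∅]
t=11: [S=[3 :: -3 :: 2] | E=∅ | C=[PRIM2(mul) :: PRIM2(sub) :: ((1 * -3) + (3 + 4)) :: PRIM2(sub)] | D=∅]
t=12: [S=[-9 :: 2] | E=∅ | C=[PRIM2(sub) :: ((1 * -3) + (3 + 4)) :: PRIM2(sub)] | D=∅]
t=13: [S=[11] | E=∅ | C=[((1 * -3) + (3 + 4)) :: PRIM2(sub)] | D=∅]
t=14: [S=[11] | E=∅ | C=[(1 * -3) :: (3 + 4) :: PRIM2(add) :: PRIM2(sub)] | D=∅]
t=15: [S=[11] | E=∅ | C=[1 :: -3 :: PRIM2(mul) :: (3 + 4) :: PRIM2(add) :: PRIM2(sub)] | D=∅]
t=16: [S=[1 :: 11] | E=∅ | C=[-3 :: PRIM2(mul) :: (3 + 4) :: PRIM2(add) :: PRIM2(sub)] | D=∅]
t=17: [S=[-3 :: 1 :: 11] | E=∅ | C=[PRIM2(mul) :: (3 + 4) :: PRIM2(add) :: PRIM2(sub)] | D=∅]
t=18: [S=[-3 :: 11] | E=∅ | C=[(3 + 4) :: PRIM2(add) :: PRIM2(sub)] | D=∅]
t=19: [S=[-3 :: 11] | E=∅ | C=[3 :: 4 :: PRIM2(add) :: PRIM2(add) :: PRIM2(sub)] | D=∅]
t=20: [S=[3 :: -3 :: 11] | E=∅ | C=[4 :: PRIM2(add) :: PRIM2(add) :: PRIM2(sub)] | D=∅]
t=21: [S=[4 :: 3 :: -3 :: 11] | E=∅ | C=[PRIM2(add) :: PRIM2(add) :: PRIM2(sub)] | D=∅]
t=22: [S=[7 :: -3 :: 11] | E=∅ | C=[PRIM2(add) :: PRIM2(sub)] | D=∅]
t=23: [S=[4 :: 11] | E=∅ | C=[PRIM2(sub)] | D=∅]
t=24: [S=[7] | E=∅ | C=∅ | D=∅]
→ final value 7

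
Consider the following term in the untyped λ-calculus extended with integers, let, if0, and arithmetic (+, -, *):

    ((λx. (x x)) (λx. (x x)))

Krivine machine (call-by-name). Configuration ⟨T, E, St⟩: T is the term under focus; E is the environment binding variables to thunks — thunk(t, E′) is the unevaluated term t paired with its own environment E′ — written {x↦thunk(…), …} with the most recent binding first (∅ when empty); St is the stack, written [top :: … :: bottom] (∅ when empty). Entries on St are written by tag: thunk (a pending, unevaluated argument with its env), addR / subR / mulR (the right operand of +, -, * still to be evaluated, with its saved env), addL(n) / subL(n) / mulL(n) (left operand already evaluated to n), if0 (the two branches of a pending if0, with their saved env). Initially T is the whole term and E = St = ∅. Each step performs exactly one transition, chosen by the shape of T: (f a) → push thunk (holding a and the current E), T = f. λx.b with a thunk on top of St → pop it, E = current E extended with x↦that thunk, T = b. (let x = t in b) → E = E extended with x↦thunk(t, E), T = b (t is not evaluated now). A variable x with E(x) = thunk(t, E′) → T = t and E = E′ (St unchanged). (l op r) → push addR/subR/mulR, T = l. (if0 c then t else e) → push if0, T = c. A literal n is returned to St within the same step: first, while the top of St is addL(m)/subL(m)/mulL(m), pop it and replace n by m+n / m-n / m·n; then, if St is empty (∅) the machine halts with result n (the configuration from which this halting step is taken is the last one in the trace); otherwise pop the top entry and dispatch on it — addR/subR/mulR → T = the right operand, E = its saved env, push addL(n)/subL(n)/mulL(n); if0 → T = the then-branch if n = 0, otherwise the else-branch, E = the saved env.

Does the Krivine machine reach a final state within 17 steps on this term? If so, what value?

Answer: DIVERGES (no final state within 17 steps)

Execution trace:
[0] [T=((λx. (x x)) (λx. (x x))) | E=∅ | St=∅]
[1] [T=(λx. (x x)) | E=∅ | St=[thunk]]
[2] [T=(x x) | E={x↦thunk((λx. (x x)), ∅)} | St=∅]
[3] [T=x | E={x↦thunk((λx. (x x)), ∅)} | St=[thunk]]
[4] [T=(λx. (x x)) | E=∅ | St=[thunk]]
[5] [T=(x x) | E={x↦thunk(x, {x↦thunk((λx. (x x)), ∅)})} | St=∅]
[6] [T=x | E={x↦thunk(x, {x↦thunk((λx. (x x)), ∅)})} | St=[thunk]]
[7] [T=x | E={x↦thunk((λx. (x x)), ∅)} | St=[thunk]]
[8] [T=(λx. (x x)) | E=∅ | St=[thunk]]
[9] [T=(x x) | E={x↦thunk(x, {x↦thunk(x, {x↦thunk((λx. (x x)), ∅)})})} | St=∅]
[10] [T=x | E={x↦thunk(x, {x↦thunk(x, {x↦thunk((λx. (x x)), ∅)})})} | St=[thunk]]
[11] [T=x | E={x↦thunk(x, {x↦thunk((λx. (x x)), ∅)})} | St=[thunk]]
[12] [T=x | E={x↦thunk((λx. (x x)), ∅)} | St=[thunk]]
[13] [T=(λx. (x x)) | E=∅ | St=[thunk]]
[14] [T=(x x) | E={x↦thunk(x, {x↦thunk(x, {x↦thunk(x, {x↦thunk((λx. (x x)), ∅)})})})} | St=∅]
[15] [T=x | E={x↦thunk(x, {x↦thunk(x, {x↦thunk(x, {x↦thunk((λx. (x x)), ∅)})})})} | St=[thunk]]
[16] [T=x | E={x↦thunk(x, {x↦thunk(x, {x↦thunk((λx. (x x)), ∅)})})} | St=[thunk]]
[17] [T=x | E={x↦thunk(x, {x↦thunk((λx. (x x)), ∅)})} | St=[thunk]]
→ 17 transitions taken and the configuration is still not final: no result within 17 steps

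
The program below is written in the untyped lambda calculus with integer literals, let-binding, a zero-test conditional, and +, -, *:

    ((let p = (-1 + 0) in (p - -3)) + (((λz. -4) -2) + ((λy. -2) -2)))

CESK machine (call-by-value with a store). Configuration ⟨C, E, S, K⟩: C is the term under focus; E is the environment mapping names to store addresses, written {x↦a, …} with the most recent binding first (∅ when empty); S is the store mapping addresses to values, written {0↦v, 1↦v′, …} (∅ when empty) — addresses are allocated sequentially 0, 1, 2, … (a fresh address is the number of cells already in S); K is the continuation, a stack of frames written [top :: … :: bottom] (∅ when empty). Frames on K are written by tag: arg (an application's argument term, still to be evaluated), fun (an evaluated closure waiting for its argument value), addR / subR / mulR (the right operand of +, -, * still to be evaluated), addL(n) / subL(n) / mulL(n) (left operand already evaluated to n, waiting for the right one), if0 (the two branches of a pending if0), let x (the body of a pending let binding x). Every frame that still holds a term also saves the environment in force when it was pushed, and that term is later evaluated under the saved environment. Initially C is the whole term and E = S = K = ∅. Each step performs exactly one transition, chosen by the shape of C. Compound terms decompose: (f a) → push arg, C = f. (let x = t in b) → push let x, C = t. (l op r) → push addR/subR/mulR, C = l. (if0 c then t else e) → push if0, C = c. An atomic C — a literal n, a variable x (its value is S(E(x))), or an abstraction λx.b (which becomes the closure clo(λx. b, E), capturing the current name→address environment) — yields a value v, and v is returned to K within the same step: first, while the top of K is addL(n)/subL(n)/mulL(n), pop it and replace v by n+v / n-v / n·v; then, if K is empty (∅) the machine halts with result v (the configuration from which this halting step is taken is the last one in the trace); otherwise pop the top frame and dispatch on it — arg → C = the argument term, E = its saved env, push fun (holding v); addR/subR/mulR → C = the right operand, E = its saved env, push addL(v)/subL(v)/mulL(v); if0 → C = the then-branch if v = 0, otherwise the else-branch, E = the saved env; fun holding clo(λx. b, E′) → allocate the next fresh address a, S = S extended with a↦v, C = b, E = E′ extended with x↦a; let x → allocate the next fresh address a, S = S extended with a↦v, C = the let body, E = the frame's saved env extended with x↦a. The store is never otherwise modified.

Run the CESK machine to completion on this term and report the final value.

Answer: -4

Derivation:
[0] [C=((let p = (-1 + 0) in (p - -3)) + (((λz. -4) -2) + ((λy. -2) -2))) | E=∅ | S=∅ | K=∅]
[1] [C=(let p = (-1 + 0) in (p - -3)) | E=∅ | S=∅ | K=[addR]]
[2] [C=(-1 + 0) | E=∅ | S=∅ | K=[let p :: addR]]
[3] [C=-1 | E=∅ | S=∅ | K=[addR :: let p :: addR]]
[4] [C=0 | E=∅ | S=∅ | K=[addL(-1) :: let p :: addR]]
[5] [C=(p - -3) | E={p↦0} | S={0↦-1} | K=[addR]]
[6] [C=p | E={p↦0} | S={0↦-1} | K=[subR :: addR]]
[7] [C=-3 | E={p↦0} | S={0↦-1} | K=[subL(-1) :: addR]]
[8] [C=(((λz. -4) -2) + ((λy. -2) -2)) | E=∅ | S={0↦-1} | K=[addL(2)]]
[9] [C=((λz. -4) -2) | E=∅ | S={0↦-1} | K=[addR :: addL(2)]]
[10] [C=(λz. -4) | E=∅ | S={0↦-1} | K=[arg :: addR :: addL(2)]]
[11] [C=-2 | E=∅ | S={0↦-1} | K=[fun :: addR :: addL(2)]]
[12] [C=-4 | E={z↦1} | S={0↦-1, 1↦-2} | K=[addR :: addL(2)]]
[13] [C=((λy. -2) -2) | E=∅ | S={0↦-1, 1↦-2} | K=[addL(-4) :: addL(2)]]
[14] [C=(λy. -2) | E=∅ | S={0↦-1, 1↦-2} | K=[arg :: addL(-4) :: addL(2)]]
[15] [C=-2 | E=∅ | S={0↦-1, 1↦-2} | K=[fun :: addL(-4) :: addL(2)]]
[16] [C=-2 | E={y↦2} | S={0↦-1, 1↦-2, 2↦-2} | K=[addL(-4) :: addL(2)]]
→ final value -4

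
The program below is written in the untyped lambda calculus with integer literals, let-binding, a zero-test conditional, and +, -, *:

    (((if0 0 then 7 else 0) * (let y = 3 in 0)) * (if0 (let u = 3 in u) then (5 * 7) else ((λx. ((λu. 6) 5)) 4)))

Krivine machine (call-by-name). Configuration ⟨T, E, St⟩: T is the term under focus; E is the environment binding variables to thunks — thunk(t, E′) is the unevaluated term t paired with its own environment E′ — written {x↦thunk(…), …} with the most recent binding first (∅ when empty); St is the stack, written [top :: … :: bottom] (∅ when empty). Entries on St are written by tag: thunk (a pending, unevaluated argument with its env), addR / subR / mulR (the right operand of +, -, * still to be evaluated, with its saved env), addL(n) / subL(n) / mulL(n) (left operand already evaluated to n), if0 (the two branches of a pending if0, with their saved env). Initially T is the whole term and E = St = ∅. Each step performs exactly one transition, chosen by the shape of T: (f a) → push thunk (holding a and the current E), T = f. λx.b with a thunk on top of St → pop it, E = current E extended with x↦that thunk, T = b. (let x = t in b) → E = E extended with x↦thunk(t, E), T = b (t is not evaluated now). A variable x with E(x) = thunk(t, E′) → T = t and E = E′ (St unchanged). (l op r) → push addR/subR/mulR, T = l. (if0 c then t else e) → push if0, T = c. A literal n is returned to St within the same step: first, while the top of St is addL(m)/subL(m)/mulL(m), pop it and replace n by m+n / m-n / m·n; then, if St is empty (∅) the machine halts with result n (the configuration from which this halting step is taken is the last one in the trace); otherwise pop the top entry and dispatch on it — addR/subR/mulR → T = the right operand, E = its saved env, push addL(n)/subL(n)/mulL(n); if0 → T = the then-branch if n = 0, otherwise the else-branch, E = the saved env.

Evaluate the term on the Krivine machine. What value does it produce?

Answer: 0

Derivation:
0. <T=(((if0 0 then 7 else 0) * (let y = 3 in 0)) * (if0 (let u = 3 in u) then (5 * 7) else ((λx. ((λu. 6) 5)) 4))), E=∅, St=∅>
1. <T=((if0 0 then 7 else 0) * (let y = 3 in 0)), E=∅, St=[mulR]>
2. <T=(if0 0 then 7 else 0), E=∅, St=[mulR :: mulR]>
3. <T=0, E=∅, St=[if0 :: mulR :: mulR]>
4. <T=7, E=∅, St=[mulR :: mulR]>
5. <T=(let y = 3 in 0), E=∅, St=[mulL(7) :: mulR]>
6. <T=0, E={y↦thunk(3, ∅)}, St=[mulL(7) :: mulR]>
7. <T=(if0 (let u = 3 in u) then (5 * 7) else ((λx. ((λu. 6) 5)) 4)), E=∅, St=[mulL(0)]>
8. <T=(let u = 3 in u), E=∅, St=[if0 :: mulL(0)]>
9. <T=u, E={u↦thunk(3, ∅)}, St=[if0 :: mulL(0)]>
10. <T=3, E=∅, St=[if0 :: mulL(0)]>
11. <T=((λx. ((λu. 6) 5)) 4), E=∅, St=[mulL(0)]>
12. <T=(λx. ((λu. 6) 5)), E=∅, St=[thunk :: mulL(0)]>
13. <T=((λu. 6) 5), E={x↦thunk(4, ∅)}, St=[mulL(0)]>
14. <T=(λu. 6), E={x↦thunk(4, ∅)}, St=[thunk :: mulL(0)]>
15. <T=6, E={u↦thunk(5, {x↦thunk(4, ∅)}), x↦thunk(4, ∅)}, St=[mulL(0)]>
→ final value 0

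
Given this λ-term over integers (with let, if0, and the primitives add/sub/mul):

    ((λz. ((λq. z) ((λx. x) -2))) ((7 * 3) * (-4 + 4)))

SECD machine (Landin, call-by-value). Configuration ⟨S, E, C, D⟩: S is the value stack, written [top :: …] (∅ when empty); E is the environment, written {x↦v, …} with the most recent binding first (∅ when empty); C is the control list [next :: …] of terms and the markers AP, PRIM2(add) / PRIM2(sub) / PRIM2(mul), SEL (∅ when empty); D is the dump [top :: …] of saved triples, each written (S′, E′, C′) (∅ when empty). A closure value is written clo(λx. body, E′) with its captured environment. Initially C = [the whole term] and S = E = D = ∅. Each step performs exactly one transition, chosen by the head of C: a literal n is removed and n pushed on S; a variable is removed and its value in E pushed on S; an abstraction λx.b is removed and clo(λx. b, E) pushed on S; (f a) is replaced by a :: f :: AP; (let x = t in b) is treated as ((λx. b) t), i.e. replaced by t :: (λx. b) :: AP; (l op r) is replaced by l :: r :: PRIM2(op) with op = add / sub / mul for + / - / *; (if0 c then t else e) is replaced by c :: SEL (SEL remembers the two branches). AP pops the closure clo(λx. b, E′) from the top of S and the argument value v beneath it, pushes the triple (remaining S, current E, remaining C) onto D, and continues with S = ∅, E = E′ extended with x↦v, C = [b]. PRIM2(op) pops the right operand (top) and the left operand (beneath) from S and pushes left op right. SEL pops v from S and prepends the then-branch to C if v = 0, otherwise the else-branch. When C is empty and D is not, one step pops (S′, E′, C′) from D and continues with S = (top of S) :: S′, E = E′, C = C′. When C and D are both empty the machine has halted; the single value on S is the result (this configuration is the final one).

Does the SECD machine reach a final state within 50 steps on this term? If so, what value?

Answer: 0

Machine steps:
step 0: [S=∅ | E=∅ | C=[((λz. ((λq. z) ((λx. x) -2))) ((7 * 3) * (-4 + 4)))] | D=∅]
step 1: [S=∅ | E=∅ | C=[((7 * 3) * (-4 + 4)) :: (λz. ((λq. z) ((λx. x) -2))) :: AP] | D=∅]
step 2: [S=∅ | E=∅ | C=[(7 * 3) :: (-4 + 4) :: PRIM2(mul) :: (λz. ((λq. z) ((λx. x) -2))) :: AP] | D=∅]
step 3: [S=∅ | E=∅ | C=[7 :: 3 :: PRIM2(mul) :: (-4 + 4) :: PRIM2(mul) :: (λz. ((λq. z) ((λx. x) -2))) :: AP] | D=∅]
step 4: [S=[7] | E=∅ | C=[3 :: PRIM2(mul) :: (-4 + 4) :: PRIM2(mul) :: (λz. ((λq. z) ((λx. x) -2))) :: AP] | D=∅]
step 5: [S=[3 :: 7] | E=∅ | C=[PRIM2(mul) :: (-4 + 4) :: PRIM2(mul) :: (λz. ((λq. z) ((λx. x) -2))) :: AP] | D=∅]
step 6: [S=[21] | E=∅ | C=[(-4 + 4) :: PRIM2(mul) :: (λz. ((λq. z) ((λx. x) -2))) :: AP] | D=∅]
step 7: [S=[21] | E=∅ | C=[-4 :: 4 :: PRIM2(add) :: PRIM2(mul) :: (λz. ((λq. z) ((λx. x) -2))) :: AP] | D=∅]
step 8: [S=[-4 :: 21] | E=∅ | C=[4 :: PRIM2(add) :: PRIM2(mul) :: (λz. ((λq. z) ((λx. x) -2))) :: AP] | D=∅]
step 9: [S=[4 :: -4 :: 21] | E=∅ | C=[PRIM2(add) :: PRIM2(mul) :: (λz. ((λq. z) ((λx. x) -2))) :: AP] | D=∅]
step 10: [S=[0 :: 21] | E=∅ | C=[PRIM2(mul) :: (λz. ((λq. z) ((λx. x) -2))) :: AP] | D=∅]
step 11: [S=[0] | E=∅ | C=[(λz. ((λq. z) ((λx. x) -2))) :: AP] | D=∅]
step 12: [S=[clo(λz. ((λq. z) ((λx. x) -2)), ∅) :: 0] | E=∅ | C=[AP] | D=∅]
step 13: [S=∅ | E={z↦0} | C=[((λq. z) ((λx. x) -2))] | D=[(∅, ∅, ∅)]]
step 14: [S=∅ | E={z↦0} | C=[((λx. x) -2) :: (λq. z) :: AP] | D=[(∅, ∅, ∅)]]
step 15: [S=∅ | E={z↦0} | C=[-2 :: (λx. x) :: AP :: (λq. z) :: AP] | D=[(∅, ∅, ∅)]]
step 16: [S=[-2] | E={z↦0} | C=[(λx. x) :: AP :: (λq. z) :: AP] | D=[(∅, ∅, ∅)]]
step 17: [S=[clo(λx. x, {z↦0}) :: -2] | E={z↦0} | C=[AP :: (λq. z) :: AP] | D=[(∅, ∅, ∅)]]
step 18: [S=∅ | E={x↦-2, z↦0} | C=[x] | D=[(∅, {z↦0}, [(λq. z) :: AP]) :: (∅, ∅, ∅)]]
step 19: [S=[-2] | E={x↦-2, z↦0} | C=∅ | D=[(∅, {z↦0}, [(λq. z) :: AP]) :: (∅, ∅, ∅)]]
step 20: [S=[-2] | E={z↦0} | C=[(λq. z) :: AP] | D=[(∅, ∅, ∅)]]
step 21: [S=[clo(λq. z, {z↦0}) :: -2] | E={z↦0} | C=[AP] | D=[(∅, ∅, ∅)]]
step 22: [S=∅ | E={q↦-2, z↦0} | C=[z] | D=[(∅, {z↦0}, ∅) :: (∅, ∅, ∅)]]
step 23: [S=[0] | E={q↦-2, z↦0} | C=∅ | D=[(∅, {z↦0}, ∅) :: (∅, ∅, ∅)]]
step 24: [S=[0] | E={z↦0} | C=∅ | D=[(∅, ∅, ∅)]]
step 25: [S=[0] | E=∅ | C=∅ | D=∅]
→ final value 0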